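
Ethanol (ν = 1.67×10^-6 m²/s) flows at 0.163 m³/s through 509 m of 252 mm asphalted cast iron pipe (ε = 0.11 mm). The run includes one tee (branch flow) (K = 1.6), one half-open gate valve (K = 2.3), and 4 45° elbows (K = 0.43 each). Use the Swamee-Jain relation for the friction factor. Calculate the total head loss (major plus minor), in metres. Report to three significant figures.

H_L ≈ 22.2 m

V = 4Q/(πD²) = 3.268 m/s; V²/2g = 0.5444 m
Re = 4.93×10^5, ε/D = 4.37×10^-4 → f = 0.01738 (Swamee-Jain)
Major: h_f = f(L/D)·V²/2g = 0.01738·2020·0.5444 = 19.11 m
Minor: ΣK = 5.62; h_m = ΣK·V²/2g = 3.059 m
Total H_L = 19.11 + 3.059 = 22.17 m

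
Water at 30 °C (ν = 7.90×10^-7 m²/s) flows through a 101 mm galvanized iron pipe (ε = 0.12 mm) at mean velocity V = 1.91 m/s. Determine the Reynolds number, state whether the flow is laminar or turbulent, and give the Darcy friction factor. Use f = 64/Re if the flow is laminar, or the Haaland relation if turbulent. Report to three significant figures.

Re = VD/ν = 1.910·0.101/7.90×10^-7 = 2.44×10^5
Re > 4000 → turbulent; ε/D = 0.00119
Haaland: f = 0.02145

Re ≈ 2.44×10^5; turbulent; f ≈ 0.0214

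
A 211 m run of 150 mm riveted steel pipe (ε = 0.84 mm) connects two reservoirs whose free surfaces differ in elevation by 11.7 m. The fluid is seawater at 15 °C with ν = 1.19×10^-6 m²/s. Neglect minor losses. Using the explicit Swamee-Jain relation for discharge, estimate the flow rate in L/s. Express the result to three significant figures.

Swamee-Jain (Type II): Q = -0.965·√(gD⁵h_f/L)·ln[ε/(3.7D) + √(3.17ν²L/(gD³h_f))]
√(gD⁵h_f/L) = √(9.81·0.150⁵·11.7/211) = 0.006427
ε/(3.7D) = 0.00151; √(3.17ν²L/(gD³h_f)) = 4.94×10^-5
Q = -0.965·0.006427·ln(0.001563) = 0.04007 m³/s
Check: V = 2.27 m/s, Re = 2.86×10^5, f = 0.03188, h_f = 11.8 m ≈ 11.7 m ✓

Q ≈ 40.1 L/s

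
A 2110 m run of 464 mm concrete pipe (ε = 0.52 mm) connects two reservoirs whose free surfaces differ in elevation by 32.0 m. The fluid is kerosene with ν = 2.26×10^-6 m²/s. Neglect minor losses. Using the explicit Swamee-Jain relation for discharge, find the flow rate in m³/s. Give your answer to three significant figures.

Q ≈ 0.437 m³/s

Swamee-Jain (Type II): Q = -0.965·√(gD⁵h_f/L)·ln[ε/(3.7D) + √(3.17ν²L/(gD³h_f))]
√(gD⁵h_f/L) = √(9.81·0.464⁵·32.0/2110) = 0.05657
ε/(3.7D) = 3.03×10^-4; √(3.17ν²L/(gD³h_f)) = 3.30×10^-5
Q = -0.965·0.05657·ln(3.359×10^-4) = 0.4366 m³/s
Check: V = 2.58 m/s, Re = 5.30×10^5, f = 0.02083, h_f = 32.2 m ≈ 32.0 m ✓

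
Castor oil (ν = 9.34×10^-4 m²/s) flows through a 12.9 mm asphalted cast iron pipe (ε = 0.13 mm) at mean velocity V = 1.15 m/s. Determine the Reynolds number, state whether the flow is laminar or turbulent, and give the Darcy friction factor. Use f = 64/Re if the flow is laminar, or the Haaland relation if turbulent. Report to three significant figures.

Re ≈ 15.9; laminar; f = 64/Re ≈ 4.03

Re = VD/ν = 1.150·0.0129/9.34×10^-4 = 15.9
Re < 2300 → laminar → f = 64/Re = 4.029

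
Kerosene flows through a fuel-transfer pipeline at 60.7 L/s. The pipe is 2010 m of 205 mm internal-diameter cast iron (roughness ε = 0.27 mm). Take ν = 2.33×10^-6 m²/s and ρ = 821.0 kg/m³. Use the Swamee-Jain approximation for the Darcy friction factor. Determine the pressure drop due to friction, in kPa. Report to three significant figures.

Δp ≈ 308 kPa

V = 4Q/(πD²) = 4·0.0607/(π·0.205²) = 1.839 m/s
Re = VD/ν = 1.839·0.205/2.33×10^-6 = 1.62×10^5 → turbulent
ε/D = 0.27/205 = 0.00132
Swamee-Jain: f = 0.02262
h_f = f(L/D)V²/(2g) = 0.02262·(2010/0.205)·1.839²/(2·9.81) = 38.23 m
Δp = ρg·h_f = 821.0·9.81·38.23 = 307.9 kPa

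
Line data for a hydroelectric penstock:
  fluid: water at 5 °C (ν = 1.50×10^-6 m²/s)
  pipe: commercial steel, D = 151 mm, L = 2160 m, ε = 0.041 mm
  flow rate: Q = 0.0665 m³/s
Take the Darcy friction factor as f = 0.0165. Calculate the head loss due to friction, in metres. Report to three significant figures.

h_f ≈ 166 m

V = 4Q/(πD²) = 4·0.0665/(π·0.151²) = 3.713 m/s
h_f = f(L/D)V²/(2g) = 0.01650·(2160/0.151)·3.713²/(2·9.81) = 165.9 m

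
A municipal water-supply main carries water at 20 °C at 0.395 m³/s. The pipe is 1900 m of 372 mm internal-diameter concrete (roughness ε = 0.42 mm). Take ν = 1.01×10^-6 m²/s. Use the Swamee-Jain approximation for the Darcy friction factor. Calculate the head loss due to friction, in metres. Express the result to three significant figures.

V = 4Q/(πD²) = 4·0.395/(π·0.372²) = 3.634 m/s
Re = VD/ν = 3.634·0.372/1.01×10^-6 = 1.34×10^6 → turbulent
ε/D = 0.42/372 = 0.00113
Swamee-Jain: f = 0.02051
h_f = f(L/D)V²/(2g) = 0.02051·(1900/0.372)·3.634²/(2·9.81) = 70.53 m

h_f ≈ 70.5 m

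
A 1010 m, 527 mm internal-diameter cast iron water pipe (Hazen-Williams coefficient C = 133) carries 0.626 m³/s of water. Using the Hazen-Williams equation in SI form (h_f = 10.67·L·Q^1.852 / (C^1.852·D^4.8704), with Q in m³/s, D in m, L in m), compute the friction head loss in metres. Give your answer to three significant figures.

h_f ≈ 11.9 m

h_f = 10.67·1010·0.626^1.852 / (133^1.852·0.527^4.8704) = 11.95 m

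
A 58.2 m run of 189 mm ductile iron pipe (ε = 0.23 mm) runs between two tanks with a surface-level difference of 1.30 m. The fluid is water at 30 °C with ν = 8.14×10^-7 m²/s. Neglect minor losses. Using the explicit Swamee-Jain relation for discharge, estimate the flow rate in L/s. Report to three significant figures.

Swamee-Jain (Type II): Q = -0.965·√(gD⁵h_f/L)·ln[ε/(3.7D) + √(3.17ν²L/(gD³h_f))]
√(gD⁵h_f/L) = √(9.81·0.189⁵·1.30/58.2) = 0.007269
ε/(3.7D) = 3.29×10^-4; √(3.17ν²L/(gD³h_f)) = 3.77×10^-5
Q = -0.965·0.007269·ln(3.666×10^-4) = 0.05550 m³/s
Check: V = 1.98 m/s, Re = 4.59×10^5, f = 0.02130, h_f = 1.31 m ≈ 1.30 m ✓

Q ≈ 55.5 L/s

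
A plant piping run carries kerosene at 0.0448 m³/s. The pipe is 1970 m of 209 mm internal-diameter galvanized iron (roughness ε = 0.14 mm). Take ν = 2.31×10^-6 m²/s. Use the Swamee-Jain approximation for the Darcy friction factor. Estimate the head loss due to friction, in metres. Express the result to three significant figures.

V = 4Q/(πD²) = 4·0.0448/(π·0.209²) = 1.306 m/s
Re = VD/ν = 1.306·0.209/2.31×10^-6 = 1.18×10^5 → turbulent
ε/D = 0.14/209 = 6.70×10^-4
Swamee-Jain: f = 0.02074
h_f = f(L/D)V²/(2g) = 0.02074·(1970/0.209)·1.306²/(2·9.81) = 16.99 m

h_f ≈ 17.0 m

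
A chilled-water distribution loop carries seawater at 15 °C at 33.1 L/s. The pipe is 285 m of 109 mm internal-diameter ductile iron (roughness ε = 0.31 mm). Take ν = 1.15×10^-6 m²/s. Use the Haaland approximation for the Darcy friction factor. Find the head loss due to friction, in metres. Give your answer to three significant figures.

h_f ≈ 43.9 m

V = 4Q/(πD²) = 4·0.0331/(π·0.109²) = 3.547 m/s
Re = VD/ν = 3.547·0.109/1.15×10^-6 = 3.36×10^5 → turbulent
ε/D = 0.31/109 = 0.00284
Haaland: f = 0.02620
h_f = f(L/D)V²/(2g) = 0.02620·(285/0.109)·3.547²/(2·9.81) = 43.94 m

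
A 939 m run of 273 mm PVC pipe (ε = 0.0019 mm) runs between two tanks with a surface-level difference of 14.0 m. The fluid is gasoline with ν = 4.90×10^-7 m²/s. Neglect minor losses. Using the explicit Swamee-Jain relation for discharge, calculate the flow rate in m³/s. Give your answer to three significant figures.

Q ≈ 0.157 m³/s

Swamee-Jain (Type II): Q = -0.965·√(gD⁵h_f/L)·ln[ε/(3.7D) + √(3.17ν²L/(gD³h_f))]
√(gD⁵h_f/L) = √(9.81·0.273⁵·14.0/939) = 0.01489
ε/(3.7D) = 1.88×10^-6; √(3.17ν²L/(gD³h_f)) = 1.60×10^-5
Q = -0.965·0.01489·ln(1.787×10^-5) = 0.1571 m³/s
Check: V = 2.68 m/s, Re = 1.50×10^6, f = 0.01108, h_f = 14.0 m ≈ 14.0 m ✓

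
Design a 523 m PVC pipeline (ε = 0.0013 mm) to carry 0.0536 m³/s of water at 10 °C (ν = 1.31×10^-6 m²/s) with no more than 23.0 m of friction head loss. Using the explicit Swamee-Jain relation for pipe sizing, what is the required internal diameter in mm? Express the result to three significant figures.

Swamee-Jain (Type III): D = 0.66·[ε^1.25·(LQ²/(gh_f))^4.75 + ν·Q^9.4·(L/(gh_f))^5.2]^0.04
LQ²/(gh_f) = 0.006659; L/(gh_f) = 2.318
Term 1 = ε^1.25·(…)^4.75 = 2.01×10^-18; Term 2 = ν·Q^9.4·(…)^5.2 = 1.17×10^-16
D = 0.66·(2.01×10^-18 + 1.17×10^-16)^0.04 = 0.1523 m = 152 mm
Check: V = 2.94 m/s, Re = 3.42×10^5, f = 0.01414, h_f = 21.4 m ≈ 23.0 m ✓

D ≈ 152 mm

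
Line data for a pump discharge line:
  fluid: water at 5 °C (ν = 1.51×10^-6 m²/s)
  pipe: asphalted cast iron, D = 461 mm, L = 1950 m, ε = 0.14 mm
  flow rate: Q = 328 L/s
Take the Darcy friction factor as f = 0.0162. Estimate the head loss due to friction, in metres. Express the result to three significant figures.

V = 4Q/(πD²) = 4·0.328/(π·0.461²) = 1.965 m/s
h_f = f(L/D)V²/(2g) = 0.01620·(1950/0.461)·1.965²/(2·9.81) = 13.49 m

h_f ≈ 13.5 m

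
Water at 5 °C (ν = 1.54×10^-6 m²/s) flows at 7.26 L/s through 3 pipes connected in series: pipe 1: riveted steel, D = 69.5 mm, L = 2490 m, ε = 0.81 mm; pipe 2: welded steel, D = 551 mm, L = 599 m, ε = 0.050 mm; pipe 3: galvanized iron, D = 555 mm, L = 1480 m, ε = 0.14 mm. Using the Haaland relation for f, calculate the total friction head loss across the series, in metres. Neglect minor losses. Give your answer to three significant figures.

H ≈ 272 m

Pipe 1: V = 1.914 m/s, Re = 8.64×10^4, ε/D = 0.0117, f = 0.04062, h_1 = f(L/D)V²/2g = 271.6 m
Pipe 2: V = 0.03045 m/s, Re = 1.09×10^4, ε/D = 9.07×10^-5, f = 0.03027, h_2 = f(L/D)V²/2g = 0.001555 m
Pipe 3: V = 0.03001 m/s, Re = 1.08×10^4, ε/D = 2.52×10^-4, f = 0.03053, h_3 = f(L/D)V²/2g = 0.003737 m
Series → Q common, losses add: H = Σh = 271.6 m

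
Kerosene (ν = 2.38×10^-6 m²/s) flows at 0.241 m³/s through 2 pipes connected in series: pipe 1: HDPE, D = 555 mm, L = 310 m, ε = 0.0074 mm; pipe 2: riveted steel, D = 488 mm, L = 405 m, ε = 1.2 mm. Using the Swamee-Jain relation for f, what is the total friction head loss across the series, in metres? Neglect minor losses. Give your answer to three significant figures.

H ≈ 2.22 m

Pipe 1: V = 0.9962 m/s, Re = 2.32×10^5, ε/D = 1.33×10^-5, f = 0.01522, h_1 = f(L/D)V²/2g = 0.4301 m
Pipe 2: V = 1.289 m/s, Re = 2.64×10^5, ε/D = 0.00246, f = 0.02551, h_2 = f(L/D)V²/2g = 1.791 m
Series → Q common, losses add: H = Σh = 2.222 m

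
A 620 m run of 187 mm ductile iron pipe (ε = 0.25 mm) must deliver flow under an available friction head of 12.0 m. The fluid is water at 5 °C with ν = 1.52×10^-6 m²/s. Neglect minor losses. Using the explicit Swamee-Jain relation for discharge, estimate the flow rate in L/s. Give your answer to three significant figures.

Q ≈ 49.2 L/s

Swamee-Jain (Type II): Q = -0.965·√(gD⁵h_f/L)·ln[ε/(3.7D) + √(3.17ν²L/(gD³h_f))]
√(gD⁵h_f/L) = √(9.81·0.187⁵·12.0/620) = 0.006589
ε/(3.7D) = 3.61×10^-4; √(3.17ν²L/(gD³h_f)) = 7.68×10^-5
Q = -0.965·0.006589·ln(4.381×10^-4) = 0.04917 m³/s
Check: V = 1.79 m/s, Re = 2.20×10^5, f = 0.02233, h_f = 12.1 m ≈ 12.0 m ✓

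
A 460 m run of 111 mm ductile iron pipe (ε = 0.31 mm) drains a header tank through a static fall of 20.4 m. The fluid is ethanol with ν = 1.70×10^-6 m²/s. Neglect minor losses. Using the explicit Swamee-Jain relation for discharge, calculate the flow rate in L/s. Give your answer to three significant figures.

Swamee-Jain (Type II): Q = -0.965·√(gD⁵h_f/L)·ln[ε/(3.7D) + √(3.17ν²L/(gD³h_f))]
√(gD⁵h_f/L) = √(9.81·0.111⁵·20.4/460) = 0.002708
ε/(3.7D) = 7.55×10^-4; √(3.17ν²L/(gD³h_f)) = 1.24×10^-4
Q = -0.965·0.002708·ln(8.789×10^-4) = 0.01839 m³/s
Check: V = 1.90 m/s, Re = 1.24×10^5, f = 0.02699, h_f = 20.6 m ≈ 20.4 m ✓

Q ≈ 18.4 L/s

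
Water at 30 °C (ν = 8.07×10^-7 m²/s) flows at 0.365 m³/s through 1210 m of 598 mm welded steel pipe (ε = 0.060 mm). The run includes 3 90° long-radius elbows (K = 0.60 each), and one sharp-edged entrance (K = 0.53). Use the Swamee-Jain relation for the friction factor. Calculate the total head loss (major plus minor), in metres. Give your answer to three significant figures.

V = 4Q/(πD²) = 1.300 m/s; V²/2g = 0.08608 m
Re = 9.63×10^5, ε/D = 1.00×10^-4 → f = 0.01356 (Swamee-Jain)
Major: h_f = f(L/D)·V²/2g = 0.01356·2023·0.08608 = 2.361 m
Minor: ΣK = 2.33; h_m = ΣK·V²/2g = 0.2006 m
Total H_L = 2.361 + 0.2006 = 2.562 m

H_L ≈ 2.56 m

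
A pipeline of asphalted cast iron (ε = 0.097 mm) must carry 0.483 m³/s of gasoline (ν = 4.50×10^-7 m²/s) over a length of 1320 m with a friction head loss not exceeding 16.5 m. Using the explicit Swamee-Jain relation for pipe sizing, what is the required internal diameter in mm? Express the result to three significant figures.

Swamee-Jain (Type III): D = 0.66·[ε^1.25·(LQ²/(gh_f))^4.75 + ν·Q^9.4·(L/(gh_f))^5.2]^0.04
LQ²/(gh_f) = 1.902; L/(gh_f) = 8.155
Term 1 = ε^1.25·(…)^4.75 = 2.04×10^-4; Term 2 = ν·Q^9.4·(…)^5.2 = 2.64×10^-5
D = 0.66·(2.04×10^-4 + 2.64×10^-5)^0.04 = 0.4721 m = 472 mm
Check: V = 2.76 m/s, Re = 2.89×10^6, f = 0.01423, h_f = 15.4 m ≈ 16.5 m ✓

D ≈ 472 mm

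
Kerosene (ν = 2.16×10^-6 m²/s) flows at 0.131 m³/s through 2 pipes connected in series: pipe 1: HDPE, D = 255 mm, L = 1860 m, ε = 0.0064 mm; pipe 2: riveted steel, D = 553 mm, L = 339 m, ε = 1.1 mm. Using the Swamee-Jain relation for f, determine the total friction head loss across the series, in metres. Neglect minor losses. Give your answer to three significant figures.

Pipe 1: V = 2.565 m/s, Re = 3.03×10^5, ε/D = 2.51×10^-5, f = 0.01464, h_1 = f(L/D)V²/2g = 35.81 m
Pipe 2: V = 0.5454 m/s, Re = 1.40×10^5, ε/D = 0.00199, f = 0.02484, h_2 = f(L/D)V²/2g = 0.2309 m
Series → Q common, losses add: H = Σh = 36.04 m

H ≈ 36.0 m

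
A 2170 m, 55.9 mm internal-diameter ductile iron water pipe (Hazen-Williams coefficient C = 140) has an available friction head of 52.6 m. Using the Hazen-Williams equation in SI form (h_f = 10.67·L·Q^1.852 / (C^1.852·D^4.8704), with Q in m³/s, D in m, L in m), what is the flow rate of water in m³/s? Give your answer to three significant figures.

Rearranging: Q = [h_f·C^1.852·D^4.8704 / (10.67·L)]^(1/1.852)
Q = [52.6·140^1.852·0.0559^4.8704 / (10.67·2170)]^0.540 = 0.002658 m³/s

Q ≈ 0.00266 m³/s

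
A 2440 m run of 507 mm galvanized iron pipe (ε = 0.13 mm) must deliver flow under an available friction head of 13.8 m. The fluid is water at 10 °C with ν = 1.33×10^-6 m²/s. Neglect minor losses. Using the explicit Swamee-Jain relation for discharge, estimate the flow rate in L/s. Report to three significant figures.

Swamee-Jain (Type II): Q = -0.965·√(gD⁵h_f/L)·ln[ε/(3.7D) + √(3.17ν²L/(gD³h_f))]
√(gD⁵h_f/L) = √(9.81·0.507⁵·13.8/2440) = 0.04311
ε/(3.7D) = 6.93×10^-5; √(3.17ν²L/(gD³h_f)) = 2.78×10^-5
Q = -0.965·0.04311·ln(9.715×10^-5) = 0.3844 m³/s
Check: V = 1.90 m/s, Re = 7.26×10^5, f = 0.01562, h_f = 13.9 m ≈ 13.8 m ✓

Q ≈ 384 L/s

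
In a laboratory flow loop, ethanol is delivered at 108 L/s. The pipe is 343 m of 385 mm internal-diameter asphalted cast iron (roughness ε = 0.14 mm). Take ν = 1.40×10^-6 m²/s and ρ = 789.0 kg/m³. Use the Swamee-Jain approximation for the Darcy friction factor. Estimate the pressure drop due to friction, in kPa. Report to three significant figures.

Δp ≈ 5.37 kPa

V = 4Q/(πD²) = 4·0.108/(π·0.385²) = 0.9277 m/s
Re = VD/ν = 0.9277·0.385/1.40×10^-6 = 2.55×10^5 → turbulent
ε/D = 0.14/385 = 3.64×10^-4
Swamee-Jain: f = 0.01774
h_f = f(L/D)V²/(2g) = 0.01774·(343/0.385)·0.9277²/(2·9.81) = 0.6935 m
Δp = ρg·h_f = 789.0·9.81·0.6935 = 5.368 kPa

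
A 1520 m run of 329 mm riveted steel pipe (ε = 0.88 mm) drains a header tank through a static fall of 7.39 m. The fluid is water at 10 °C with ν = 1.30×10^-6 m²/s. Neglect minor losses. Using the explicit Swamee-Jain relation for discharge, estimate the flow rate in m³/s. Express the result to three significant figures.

Swamee-Jain (Type II): Q = -0.965·√(gD⁵h_f/L)·ln[ε/(3.7D) + √(3.17ν²L/(gD³h_f))]
√(gD⁵h_f/L) = √(9.81·0.329⁵·7.39/1520) = 0.01356
ε/(3.7D) = 7.23×10^-4; √(3.17ν²L/(gD³h_f)) = 5.62×10^-5
Q = -0.965·0.01356·ln(7.791×10^-4) = 0.09365 m³/s
Check: V = 1.10 m/s, Re = 2.79×10^5, f = 0.02602, h_f = 7.44 m ≈ 7.39 m ✓

Q ≈ 0.0936 m³/s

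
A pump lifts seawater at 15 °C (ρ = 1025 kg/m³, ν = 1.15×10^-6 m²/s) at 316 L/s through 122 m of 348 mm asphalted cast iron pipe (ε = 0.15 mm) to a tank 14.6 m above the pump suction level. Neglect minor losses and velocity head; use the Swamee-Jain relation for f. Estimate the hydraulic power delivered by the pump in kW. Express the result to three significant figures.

P_hyd ≈ 56.9 kW

V = 4Q/(πD²) = 3.322 m/s; Re = 1.01×10^6; ε/D = 4.31×10^-4; f = 0.01681
h_f = f(L/D)V²/2g = 3.316 m
Total head H = z + h_f = 14.6 + 3.316 = 17.92 m
P_hyd = ρgQH = 1025·9.81·0.316·17.92 = 56.93 kW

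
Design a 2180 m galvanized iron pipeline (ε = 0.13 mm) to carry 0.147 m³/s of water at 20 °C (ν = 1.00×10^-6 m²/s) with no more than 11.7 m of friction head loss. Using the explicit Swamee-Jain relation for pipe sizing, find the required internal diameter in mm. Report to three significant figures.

D ≈ 360 mm

Swamee-Jain (Type III): D = 0.66·[ε^1.25·(LQ²/(gh_f))^4.75 + ν·Q^9.4·(L/(gh_f))^5.2]^0.04
LQ²/(gh_f) = 0.4104; L/(gh_f) = 18.99
Term 1 = ε^1.25·(…)^4.75 = 2.02×10^-7; Term 2 = ν·Q^9.4·(…)^5.2 = 6.63×10^-8
D = 0.66·(2.02×10^-7 + 6.63×10^-8)^0.04 = 0.3603 m = 360 mm
Check: V = 1.44 m/s, Re = 5.19×10^5, f = 0.01680, h_f = 10.8 m ≈ 11.7 m ✓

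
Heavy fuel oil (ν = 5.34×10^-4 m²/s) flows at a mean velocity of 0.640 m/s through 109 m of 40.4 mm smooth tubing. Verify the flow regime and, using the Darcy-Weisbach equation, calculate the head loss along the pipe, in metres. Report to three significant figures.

h_f ≈ 74.5 m

Re = VD/ν = 0.640·0.04040/5.34×10^-4 = 48.4 → laminar (Re < 2300)
f = 64/Re = 1.322
h_f = f(L/D)V²/(2g) = 1.322·(109/0.04040)·0.640²/(2·9.81) = 74.45 m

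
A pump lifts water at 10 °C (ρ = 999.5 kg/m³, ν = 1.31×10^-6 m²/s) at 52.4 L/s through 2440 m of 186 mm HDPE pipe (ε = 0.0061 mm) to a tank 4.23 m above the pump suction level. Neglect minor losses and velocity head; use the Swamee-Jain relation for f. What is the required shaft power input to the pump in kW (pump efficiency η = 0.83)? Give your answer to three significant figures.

V = 4Q/(πD²) = 1.928 m/s; Re = 2.74×10^5; ε/D = 3.28×10^-5; f = 0.01498
h_f = f(L/D)V²/2g = 37.25 m
Total head H = z + h_f = 4.23 + 37.25 = 41.48 m
P_hyd = ρgQH = 999.5·9.81·0.0524·41.48 = 21.31 kW
P_shaft = P_hyd/η = 21.31/0.83 = 25.68 kW

P_shaft ≈ 25.7 kW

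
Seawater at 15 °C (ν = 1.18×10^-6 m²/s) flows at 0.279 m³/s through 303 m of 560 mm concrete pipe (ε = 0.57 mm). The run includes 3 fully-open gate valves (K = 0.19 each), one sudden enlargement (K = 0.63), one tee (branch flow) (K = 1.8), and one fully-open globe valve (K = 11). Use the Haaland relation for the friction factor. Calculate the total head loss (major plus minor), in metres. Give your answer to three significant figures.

H_L ≈ 1.63 m

V = 4Q/(πD²) = 1.133 m/s; V²/2g = 0.06540 m
Re = 5.38×10^5, ε/D = 0.00102 → f = 0.02024 (Haaland)
Major: h_f = f(L/D)·V²/2g = 0.02024·541.1·0.06540 = 0.7163 m
Minor: ΣK = 14.0; h_m = ΣK·V²/2g = 0.9156 m
Total H_L = 0.7163 + 0.9156 = 1.632 m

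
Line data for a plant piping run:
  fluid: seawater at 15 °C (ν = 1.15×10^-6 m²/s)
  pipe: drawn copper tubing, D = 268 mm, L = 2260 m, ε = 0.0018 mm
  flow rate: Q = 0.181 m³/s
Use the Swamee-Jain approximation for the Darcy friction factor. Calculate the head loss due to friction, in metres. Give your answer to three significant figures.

V = 4Q/(πD²) = 4·0.181/(π·0.268²) = 3.209 m/s
Re = VD/ν = 3.209·0.268/1.15×10^-6 = 7.48×10^5 → turbulent
ε/D = 0.0018/268 = 6.72×10^-6
Swamee-Jain: f = 0.01234
h_f = f(L/D)V²/(2g) = 0.01234·(2260/0.268)·3.209²/(2·9.81) = 54.59 m

h_f ≈ 54.6 m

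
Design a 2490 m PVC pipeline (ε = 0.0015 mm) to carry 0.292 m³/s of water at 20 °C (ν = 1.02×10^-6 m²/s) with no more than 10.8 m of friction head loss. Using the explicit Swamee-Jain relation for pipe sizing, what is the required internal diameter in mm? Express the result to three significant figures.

Swamee-Jain (Type III): D = 0.66·[ε^1.25·(LQ²/(gh_f))^4.75 + ν·Q^9.4·(L/(gh_f))^5.2]^0.04
LQ²/(gh_f) = 2.004; L/(gh_f) = 23.50
Term 1 = ε^1.25·(…)^4.75 = 1.43×10^-6; Term 2 = ν·Q^9.4·(…)^5.2 = 1.30×10^-4
D = 0.66·(1.43×10^-6 + 1.30×10^-4)^0.04 = 0.4616 m = 462 mm
Check: V = 1.74 m/s, Re = 7.90×10^5, f = 0.01215, h_f = 10.2 m ≈ 10.8 m ✓

D ≈ 462 mm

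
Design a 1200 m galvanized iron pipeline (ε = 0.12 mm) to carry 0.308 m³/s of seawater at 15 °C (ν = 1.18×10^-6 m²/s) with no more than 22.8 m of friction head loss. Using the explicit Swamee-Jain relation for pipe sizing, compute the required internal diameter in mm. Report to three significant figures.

Swamee-Jain (Type III): D = 0.66·[ε^1.25·(LQ²/(gh_f))^4.75 + ν·Q^9.4·(L/(gh_f))^5.2]^0.04
LQ²/(gh_f) = 0.5090; L/(gh_f) = 5.365
Term 1 = ε^1.25·(…)^4.75 = 5.08×10^-7; Term 2 = ν·Q^9.4·(…)^5.2 = 1.14×10^-7
D = 0.66·(5.08×10^-7 + 1.14×10^-7)^0.04 = 0.3726 m = 373 mm
Check: V = 2.82 m/s, Re = 8.92×10^5, f = 0.01603, h_f = 21.0 m ≈ 22.8 m ✓

D ≈ 373 mm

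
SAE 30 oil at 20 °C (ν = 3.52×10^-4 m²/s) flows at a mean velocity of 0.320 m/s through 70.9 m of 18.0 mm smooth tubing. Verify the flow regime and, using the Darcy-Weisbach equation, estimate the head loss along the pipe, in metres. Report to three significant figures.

h_f ≈ 80.4 m

Re = VD/ν = 0.320·0.01800/3.52×10^-4 = 16.4 → laminar (Re < 2300)
f = 64/Re = 3.911
h_f = f(L/D)V²/(2g) = 3.911·(70.9/0.01800)·0.320²/(2·9.81) = 80.40 m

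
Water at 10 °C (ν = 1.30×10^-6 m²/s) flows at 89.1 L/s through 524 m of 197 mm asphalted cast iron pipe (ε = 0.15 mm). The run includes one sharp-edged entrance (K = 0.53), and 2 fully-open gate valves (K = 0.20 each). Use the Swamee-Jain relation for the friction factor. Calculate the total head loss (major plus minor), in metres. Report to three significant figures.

H_L ≈ 22.8 m

V = 4Q/(πD²) = 2.923 m/s; V²/2g = 0.4355 m
Re = 4.43×10^5, ε/D = 7.61×10^-4 → f = 0.01933 (Swamee-Jain)
Major: h_f = f(L/D)·V²/2g = 0.01933·2660·0.4355 = 22.39 m
Minor: ΣK = 0.930; h_m = ΣK·V²/2g = 0.4050 m
Total H_L = 22.39 + 0.4050 = 22.80 m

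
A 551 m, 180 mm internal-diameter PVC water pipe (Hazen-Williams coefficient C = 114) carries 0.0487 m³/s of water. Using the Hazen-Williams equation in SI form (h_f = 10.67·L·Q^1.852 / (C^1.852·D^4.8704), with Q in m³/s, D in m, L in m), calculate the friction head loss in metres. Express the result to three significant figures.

h_f = 10.67·551·0.0487^1.852 / (114^1.852·0.180^4.8704) = 14.33 m

h_f ≈ 14.3 m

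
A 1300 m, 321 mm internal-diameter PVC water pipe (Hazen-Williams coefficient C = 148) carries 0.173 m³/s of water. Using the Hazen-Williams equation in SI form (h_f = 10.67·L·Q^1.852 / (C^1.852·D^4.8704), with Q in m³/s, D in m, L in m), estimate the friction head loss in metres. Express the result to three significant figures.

h_f = 10.67·1300·0.173^1.852 / (148^1.852·0.321^4.8704) = 13.04 m

h_f ≈ 13.0 m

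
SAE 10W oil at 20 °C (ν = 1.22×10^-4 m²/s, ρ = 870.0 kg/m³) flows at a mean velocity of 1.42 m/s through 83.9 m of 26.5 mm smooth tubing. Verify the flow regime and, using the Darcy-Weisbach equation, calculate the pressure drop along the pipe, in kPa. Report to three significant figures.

Re = VD/ν = 1.42·0.02650/1.22×10^-4 = 308 → laminar (Re < 2300)
f = 64/Re = 0.2075
h_f = f(L/D)V²/(2g) = 0.2075·(83.9/0.02650)·1.42²/(2·9.81) = 67.51 m
Δp = ρg·h_f = 870.0·9.81·67.51 = 576.2 kPa

Δp ≈ 576 kPa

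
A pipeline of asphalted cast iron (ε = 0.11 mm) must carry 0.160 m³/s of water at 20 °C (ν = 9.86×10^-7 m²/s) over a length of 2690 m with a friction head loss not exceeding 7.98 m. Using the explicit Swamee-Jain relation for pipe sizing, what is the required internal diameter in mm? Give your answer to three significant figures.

D ≈ 415 mm

Swamee-Jain (Type III): D = 0.66·[ε^1.25·(LQ²/(gh_f))^4.75 + ν·Q^9.4·(L/(gh_f))^5.2]^0.04
LQ²/(gh_f) = 0.8797; L/(gh_f) = 34.36
Term 1 = ε^1.25·(…)^4.75 = 6.13×10^-6; Term 2 = ν·Q^9.4·(…)^5.2 = 3.16×10^-6
D = 0.66·(6.13×10^-6 + 3.16×10^-6)^0.04 = 0.4152 m = 415 mm
Check: V = 1.18 m/s, Re = 4.98×10^5, f = 0.01609, h_f = 7.42 m ≈ 7.98 m ✓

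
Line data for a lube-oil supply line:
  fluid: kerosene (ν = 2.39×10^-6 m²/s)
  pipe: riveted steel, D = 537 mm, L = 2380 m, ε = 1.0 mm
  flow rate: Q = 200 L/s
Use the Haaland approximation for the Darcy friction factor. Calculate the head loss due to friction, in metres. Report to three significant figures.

V = 4Q/(πD²) = 4·0.200/(π·0.537²) = 0.8831 m/s
Re = VD/ν = 0.8831·0.537/2.39×10^-6 = 1.98×10^5 → turbulent
ε/D = 1.0/537 = 0.00186
Haaland: f = 0.02386
h_f = f(L/D)V²/(2g) = 0.02386·(2380/0.537)·0.8831²/(2·9.81) = 4.203 m

h_f ≈ 4.20 m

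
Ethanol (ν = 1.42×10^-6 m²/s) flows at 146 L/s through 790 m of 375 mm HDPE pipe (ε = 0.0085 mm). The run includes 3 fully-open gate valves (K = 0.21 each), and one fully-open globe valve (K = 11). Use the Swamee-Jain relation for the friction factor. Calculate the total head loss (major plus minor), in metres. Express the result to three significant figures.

H_L ≈ 3.71 m

V = 4Q/(πD²) = 1.322 m/s; V²/2g = 0.08906 m
Re = 3.49×10^5, ε/D = 2.27×10^-5 → f = 0.01426 (Swamee-Jain)
Major: h_f = f(L/D)·V²/2g = 0.01426·2107·0.08906 = 2.676 m
Minor: ΣK = 11.6; h_m = ΣK·V²/2g = 1.036 m
Total H_L = 2.676 + 1.036 = 3.712 m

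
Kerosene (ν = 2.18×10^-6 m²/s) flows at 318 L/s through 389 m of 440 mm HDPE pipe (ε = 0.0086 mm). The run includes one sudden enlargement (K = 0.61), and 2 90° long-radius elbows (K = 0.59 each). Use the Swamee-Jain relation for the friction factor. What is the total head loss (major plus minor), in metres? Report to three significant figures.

V = 4Q/(πD²) = 2.091 m/s; V²/2g = 0.2229 m
Re = 4.22×10^5, ε/D = 1.95×10^-5 → f = 0.01378 (Swamee-Jain)
Major: h_f = f(L/D)·V²/2g = 0.01378·884.1·0.2229 = 2.715 m
Minor: ΣK = 1.79; h_m = ΣK·V²/2g = 0.3990 m
Total H_L = 2.715 + 0.3990 = 3.114 m

H_L ≈ 3.11 m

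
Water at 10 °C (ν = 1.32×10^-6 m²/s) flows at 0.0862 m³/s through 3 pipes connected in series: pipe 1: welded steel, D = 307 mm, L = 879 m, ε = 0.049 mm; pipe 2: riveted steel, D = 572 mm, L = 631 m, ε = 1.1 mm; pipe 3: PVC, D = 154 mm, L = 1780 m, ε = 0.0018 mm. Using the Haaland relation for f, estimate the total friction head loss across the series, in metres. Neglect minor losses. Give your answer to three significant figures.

H ≈ 168 m

Pipe 1: V = 1.165 m/s, Re = 2.71×10^5, ε/D = 1.60×10^-4, f = 0.01594, h_1 = f(L/D)V²/2g = 3.154 m
Pipe 2: V = 0.3354 m/s, Re = 1.45×10^5, ε/D = 0.00192, f = 0.02432, h_2 = f(L/D)V²/2g = 0.1538 m
Pipe 3: V = 4.628 m/s, Re = 5.40×10^5, ε/D = 1.17×10^-5, f = 0.01303, h_3 = f(L/D)V²/2g = 164.4 m
Series → Q common, losses add: H = Σh = 167.7 m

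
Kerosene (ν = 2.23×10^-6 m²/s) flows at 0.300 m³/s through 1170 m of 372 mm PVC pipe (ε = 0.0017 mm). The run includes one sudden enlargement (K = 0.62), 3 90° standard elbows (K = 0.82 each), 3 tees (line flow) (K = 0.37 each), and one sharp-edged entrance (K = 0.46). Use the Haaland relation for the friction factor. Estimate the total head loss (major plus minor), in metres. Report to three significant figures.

H_L ≈ 18.1 m

V = 4Q/(πD²) = 2.760 m/s; V²/2g = 0.3883 m
Re = 4.60×10^5, ε/D = 4.57×10^-6 → f = 0.01330 (Haaland)
Major: h_f = f(L/D)·V²/2g = 0.01330·3145·0.3883 = 16.25 m
Minor: ΣK = 4.65; h_m = ΣK·V²/2g = 1.806 m
Total H_L = 16.25 + 1.806 = 18.06 m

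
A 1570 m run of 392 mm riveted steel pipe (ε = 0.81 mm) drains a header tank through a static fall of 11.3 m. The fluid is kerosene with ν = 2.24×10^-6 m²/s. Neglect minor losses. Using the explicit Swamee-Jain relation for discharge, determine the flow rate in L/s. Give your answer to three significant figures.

Swamee-Jain (Type II): Q = -0.965·√(gD⁵h_f/L)·ln[ε/(3.7D) + √(3.17ν²L/(gD³h_f))]
√(gD⁵h_f/L) = √(9.81·0.392⁵·11.3/1570) = 0.02556
ε/(3.7D) = 5.58×10^-4; √(3.17ν²L/(gD³h_f)) = 6.12×10^-5
Q = -0.965·0.02556·ln(6.196×10^-4) = 0.1822 m³/s
Check: V = 1.51 m/s, Re = 2.64×10^5, f = 0.02445, h_f = 11.4 m ≈ 11.3 m ✓

Q ≈ 182 L/s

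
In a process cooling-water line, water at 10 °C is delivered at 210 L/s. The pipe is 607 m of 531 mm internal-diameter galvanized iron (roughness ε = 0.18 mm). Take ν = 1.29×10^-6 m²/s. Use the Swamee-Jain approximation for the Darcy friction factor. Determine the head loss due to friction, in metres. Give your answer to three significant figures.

V = 4Q/(πD²) = 4·0.210/(π·0.531²) = 0.9483 m/s
Re = VD/ν = 0.9483·0.531/1.29×10^-6 = 3.90×10^5 → turbulent
ε/D = 0.18/531 = 3.39×10^-4
Swamee-Jain: f = 0.01696
h_f = f(L/D)V²/(2g) = 0.01696·(607/0.531)·0.9483²/(2·9.81) = 0.8888 m

h_f ≈ 0.889 m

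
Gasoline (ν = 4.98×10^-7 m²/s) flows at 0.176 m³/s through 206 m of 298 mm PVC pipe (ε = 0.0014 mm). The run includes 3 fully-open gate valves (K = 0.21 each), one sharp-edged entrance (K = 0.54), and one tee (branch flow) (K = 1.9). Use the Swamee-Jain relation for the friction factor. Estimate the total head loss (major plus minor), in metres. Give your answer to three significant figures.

V = 4Q/(πD²) = 2.523 m/s; V²/2g = 0.3245 m
Re = 1.51×10^6, ε/D = 4.70×10^-6 → f = 0.01099 (Swamee-Jain)
Major: h_f = f(L/D)·V²/2g = 0.01099·691.3·0.3245 = 2.467 m
Minor: ΣK = 3.07; h_m = ΣK·V²/2g = 0.9964 m
Total H_L = 2.467 + 0.9964 = 3.463 m

H_L ≈ 3.46 m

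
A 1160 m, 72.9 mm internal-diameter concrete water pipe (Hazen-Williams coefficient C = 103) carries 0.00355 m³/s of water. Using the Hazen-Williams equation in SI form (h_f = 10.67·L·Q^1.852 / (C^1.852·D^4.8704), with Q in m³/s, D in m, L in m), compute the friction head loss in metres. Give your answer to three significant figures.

h_f ≈ 23.3 m

h_f = 10.67·1160·0.00355^1.852 / (103^1.852·0.0729^4.8704) = 23.27 m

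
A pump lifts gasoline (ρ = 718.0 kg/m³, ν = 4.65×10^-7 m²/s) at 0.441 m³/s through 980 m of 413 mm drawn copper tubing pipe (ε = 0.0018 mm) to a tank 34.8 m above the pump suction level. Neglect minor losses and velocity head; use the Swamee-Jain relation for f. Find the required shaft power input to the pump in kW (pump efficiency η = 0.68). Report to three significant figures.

V = 4Q/(πD²) = 3.292 m/s; Re = 2.92×10^6; ε/D = 4.36×10^-6; f = 0.009979
h_f = f(L/D)V²/2g = 13.08 m
Total head H = z + h_f = 34.8 + 13.08 = 47.88 m
P_hyd = ρgQH = 718.0·9.81·0.441·47.88 = 148.7 kW
P_shaft = P_hyd/η = 148.7/0.68 = 218.7 kW

P_shaft ≈ 219 kW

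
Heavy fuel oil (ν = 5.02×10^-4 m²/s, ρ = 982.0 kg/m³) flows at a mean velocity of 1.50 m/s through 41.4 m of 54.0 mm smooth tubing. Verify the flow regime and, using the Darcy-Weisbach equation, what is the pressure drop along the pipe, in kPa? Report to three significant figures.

Re = VD/ν = 1.50·0.05400/5.02×10^-4 = 161 → laminar (Re < 2300)
f = 64/Re = 0.3966
h_f = f(L/D)V²/(2g) = 0.3966·(41.4/0.05400)·1.50²/(2·9.81) = 34.87 m
Δp = ρg·h_f = 982.0·9.81·34.87 = 335.9 kPa

Δp ≈ 336 kPa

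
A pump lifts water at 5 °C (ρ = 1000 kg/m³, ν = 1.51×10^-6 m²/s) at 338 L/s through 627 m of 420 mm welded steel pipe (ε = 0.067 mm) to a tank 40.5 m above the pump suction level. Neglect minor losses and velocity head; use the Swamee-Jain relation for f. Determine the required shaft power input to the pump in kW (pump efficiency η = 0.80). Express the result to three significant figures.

P_shaft ≈ 195 kW

V = 4Q/(πD²) = 2.440 m/s; Re = 6.79×10^5; ε/D = 1.60×10^-4; f = 0.01471
h_f = f(L/D)V²/2g = 6.663 m
Total head H = z + h_f = 40.5 + 6.663 = 47.16 m
P_hyd = ρgQH = 1000·9.81·0.338·47.16 = 156.4 kW
P_shaft = P_hyd/η = 156.4/0.80 = 195.5 kW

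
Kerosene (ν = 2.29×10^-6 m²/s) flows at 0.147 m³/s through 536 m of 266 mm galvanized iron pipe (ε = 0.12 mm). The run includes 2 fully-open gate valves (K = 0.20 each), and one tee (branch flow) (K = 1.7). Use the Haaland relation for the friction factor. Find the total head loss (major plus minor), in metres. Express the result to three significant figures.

V = 4Q/(πD²) = 2.645 m/s; V²/2g = 0.3566 m
Re = 3.07×10^5, ε/D = 4.51×10^-4 → f = 0.01775 (Haaland)
Major: h_f = f(L/D)·V²/2g = 0.01775·2015·0.3566 = 12.76 m
Minor: ΣK = 2.10; h_m = ΣK·V²/2g = 0.7489 m
Total H_L = 12.76 + 0.7489 = 13.51 m

H_L ≈ 13.5 m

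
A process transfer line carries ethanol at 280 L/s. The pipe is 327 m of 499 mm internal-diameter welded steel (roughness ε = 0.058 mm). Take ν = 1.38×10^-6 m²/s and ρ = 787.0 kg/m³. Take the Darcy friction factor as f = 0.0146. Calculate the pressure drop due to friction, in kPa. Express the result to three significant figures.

Δp ≈ 7.72 kPa

V = 4Q/(πD²) = 4·0.280/(π·0.499²) = 1.432 m/s
h_f = f(L/D)V²/(2g) = 0.01460·(327/0.499)·1.432²/(2·9.81) = 0.9996 m
Δp = ρg·h_f = 787.0·9.81·0.9996 = 7.718 kPa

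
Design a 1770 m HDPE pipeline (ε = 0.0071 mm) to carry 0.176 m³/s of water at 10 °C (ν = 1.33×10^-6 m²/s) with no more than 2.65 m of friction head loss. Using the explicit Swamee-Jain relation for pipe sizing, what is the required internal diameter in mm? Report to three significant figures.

D ≈ 482 mm

Swamee-Jain (Type III): D = 0.66·[ε^1.25·(LQ²/(gh_f))^4.75 + ν·Q^9.4·(L/(gh_f))^5.2]^0.04
LQ²/(gh_f) = 2.109; L/(gh_f) = 68.09
Term 1 = ε^1.25·(…)^4.75 = 1.27×10^-5; Term 2 = ν·Q^9.4·(…)^5.2 = 3.66×10^-4
D = 0.66·(1.27×10^-5 + 3.66×10^-4)^0.04 = 0.4816 m = 482 mm
Check: V = 0.966 m/s, Re = 3.50×10^5, f = 0.01416, h_f = 2.48 m ≈ 2.65 m ✓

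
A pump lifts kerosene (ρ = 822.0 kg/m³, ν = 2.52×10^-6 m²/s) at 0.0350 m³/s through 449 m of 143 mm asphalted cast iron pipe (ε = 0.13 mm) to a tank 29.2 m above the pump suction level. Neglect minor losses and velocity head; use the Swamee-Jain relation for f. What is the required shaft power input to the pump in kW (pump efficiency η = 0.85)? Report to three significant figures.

V = 4Q/(πD²) = 2.179 m/s; Re = 1.24×10^5; ε/D = 9.09×10^-4; f = 0.02159
h_f = f(L/D)V²/2g = 16.41 m
Total head H = z + h_f = 29.2 + 16.41 = 45.61 m
P_hyd = ρgQH = 822.0·9.81·0.0350·45.61 = 12.87 kW
P_shaft = P_hyd/η = 12.87/0.85 = 15.14 kW

P_shaft ≈ 15.1 kW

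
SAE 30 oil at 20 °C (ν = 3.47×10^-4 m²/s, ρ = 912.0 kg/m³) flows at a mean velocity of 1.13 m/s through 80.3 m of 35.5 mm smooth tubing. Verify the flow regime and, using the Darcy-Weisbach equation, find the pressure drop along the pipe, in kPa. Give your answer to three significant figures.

Re = VD/ν = 1.13·0.03550/3.47×10^-4 = 116 → laminar (Re < 2300)
f = 64/Re = 0.5536
h_f = f(L/D)V²/(2g) = 0.5536·(80.3/0.03550)·1.13²/(2·9.81) = 81.50 m
Δp = ρg·h_f = 912.0·9.81·81.50 = 729.1 kPa

Δp ≈ 729 kPa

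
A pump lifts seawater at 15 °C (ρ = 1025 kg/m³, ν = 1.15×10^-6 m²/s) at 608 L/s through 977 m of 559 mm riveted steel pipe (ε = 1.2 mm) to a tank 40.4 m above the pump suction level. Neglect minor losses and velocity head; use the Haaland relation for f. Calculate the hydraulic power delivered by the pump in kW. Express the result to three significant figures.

P_hyd ≈ 327 kW

V = 4Q/(πD²) = 2.477 m/s; Re = 1.20×10^6; ε/D = 0.00215; f = 0.02404
h_f = f(L/D)V²/2g = 13.15 m
Total head H = z + h_f = 40.4 + 13.15 = 53.55 m
P_hyd = ρgQH = 1025·9.81·0.608·53.55 = 327.4 kW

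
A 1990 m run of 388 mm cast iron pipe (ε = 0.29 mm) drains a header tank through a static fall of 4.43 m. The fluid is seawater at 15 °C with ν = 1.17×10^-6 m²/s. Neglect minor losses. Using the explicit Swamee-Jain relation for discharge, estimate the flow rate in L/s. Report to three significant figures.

Q ≈ 110 L/s

Swamee-Jain (Type II): Q = -0.965·√(gD⁵h_f/L)·ln[ε/(3.7D) + √(3.17ν²L/(gD³h_f))]
√(gD⁵h_f/L) = √(9.81·0.388⁵·4.43/1990) = 0.01386
ε/(3.7D) = 2.02×10^-4; √(3.17ν²L/(gD³h_f)) = 5.83×10^-5
Q = -0.965·0.01386·ln(2.603×10^-4) = 0.1104 m³/s
Check: V = 0.933 m/s, Re = 3.10×10^5, f = 0.01959, h_f = 4.46 m ≈ 4.43 m ✓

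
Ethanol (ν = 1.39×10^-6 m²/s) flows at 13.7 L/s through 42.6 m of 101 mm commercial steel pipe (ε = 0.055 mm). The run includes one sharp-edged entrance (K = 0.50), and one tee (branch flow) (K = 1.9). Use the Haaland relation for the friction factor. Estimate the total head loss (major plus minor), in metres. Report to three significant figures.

V = 4Q/(πD²) = 1.710 m/s; V²/2g = 0.1490 m
Re = 1.24×10^5, ε/D = 5.45×10^-4 → f = 0.01975 (Haaland)
Major: h_f = f(L/D)·V²/2g = 0.01975·421.8·0.1490 = 1.241 m
Minor: ΣK = 2.40; h_m = ΣK·V²/2g = 0.3577 m
Total H_L = 1.241 + 0.3577 = 1.599 m

H_L ≈ 1.60 m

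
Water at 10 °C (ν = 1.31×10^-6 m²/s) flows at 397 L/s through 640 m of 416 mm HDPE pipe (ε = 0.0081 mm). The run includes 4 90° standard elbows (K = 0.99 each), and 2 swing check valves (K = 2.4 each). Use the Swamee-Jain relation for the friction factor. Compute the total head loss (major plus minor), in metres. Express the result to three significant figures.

V = 4Q/(πD²) = 2.921 m/s; V²/2g = 0.4348 m
Re = 9.28×10^5, ε/D = 1.95×10^-5 → f = 0.01220 (Swamee-Jain)
Major: h_f = f(L/D)·V²/2g = 0.01220·1538·0.4348 = 8.161 m
Minor: ΣK = 8.76; h_m = ΣK·V²/2g = 3.809 m
Total H_L = 8.161 + 3.809 = 11.97 m

H_L ≈ 12.0 m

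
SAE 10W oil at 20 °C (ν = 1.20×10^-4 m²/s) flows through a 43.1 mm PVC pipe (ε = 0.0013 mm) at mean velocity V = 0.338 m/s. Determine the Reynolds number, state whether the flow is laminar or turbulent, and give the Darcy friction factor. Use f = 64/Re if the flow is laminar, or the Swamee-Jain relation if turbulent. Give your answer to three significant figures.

Re = VD/ν = 0.3380·0.0431/1.20×10^-4 = 121
Re < 2300 → laminar → f = 64/Re = 0.5272

Re ≈ 121; laminar; f = 64/Re ≈ 0.527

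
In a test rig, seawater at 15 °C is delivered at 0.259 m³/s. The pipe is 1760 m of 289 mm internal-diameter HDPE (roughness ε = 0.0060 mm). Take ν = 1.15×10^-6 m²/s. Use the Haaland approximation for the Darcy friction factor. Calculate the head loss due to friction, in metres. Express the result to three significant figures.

V = 4Q/(πD²) = 4·0.259/(π·0.289²) = 3.948 m/s
Re = VD/ν = 3.948·0.289/1.15×10^-6 = 9.92×10^5 → turbulent
ε/D = 0.0060/289 = 2.08×10^-5
Haaland: f = 0.01199
h_f = f(L/D)V²/(2g) = 0.01199·(1760/0.289)·3.948²/(2·9.81) = 58.01 m

h_f ≈ 58.0 m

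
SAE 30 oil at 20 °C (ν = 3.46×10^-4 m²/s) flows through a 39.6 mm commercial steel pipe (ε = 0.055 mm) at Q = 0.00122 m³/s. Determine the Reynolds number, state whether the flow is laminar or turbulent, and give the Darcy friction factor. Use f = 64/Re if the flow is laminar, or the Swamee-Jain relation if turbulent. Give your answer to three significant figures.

Re ≈ 113; laminar; f = 64/Re ≈ 0.565

V = 4Q/(πD²) = 0.9906 m/s
Re = VD/ν = 0.9906·0.0396/3.46×10^-4 = 113
Re < 2300 → laminar → f = 64/Re = 0.5645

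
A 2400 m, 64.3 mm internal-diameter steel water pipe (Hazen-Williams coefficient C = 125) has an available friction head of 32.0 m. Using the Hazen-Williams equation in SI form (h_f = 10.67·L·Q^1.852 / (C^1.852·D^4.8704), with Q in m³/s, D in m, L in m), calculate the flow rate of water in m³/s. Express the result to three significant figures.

Rearranging: Q = [h_f·C^1.852·D^4.8704 / (10.67·L)]^(1/1.852)
Q = [32.0·125^1.852·0.0643^4.8704 / (10.67·2400)]^0.540 = 0.002484 m³/s

Q ≈ 0.00248 m³/s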